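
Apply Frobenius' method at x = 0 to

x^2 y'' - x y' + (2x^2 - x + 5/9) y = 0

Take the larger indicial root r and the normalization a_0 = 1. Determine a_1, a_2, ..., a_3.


Write in Frobenius form y'' + (p(x)/x) y' + (q(x)/x^2) y = 0:
  p(x) = -1,  q(x) = 2x^2 - x + 5/9.
Indicial equation: r(r-1) + (-1) r + (5/9) = 0 -> roots r_1 = 5/3, r_2 = 1/3.
Take r = r_1 = 5/3. Let y(x) = x^r sum_{n>=0} a_n x^n with a_0 = 1.
Substitute y = x^r sum a_n x^n and match x^{r+n}. The recurrence is
  D(n) a_n - 1 a_{n-1} + 2 a_{n-2} = 0,  where D(n) = (r+n)(r+n-1) + (-1)(r+n) + (5/9).
  a_n = [1 a_{n-1} - 2 a_{n-2}] / D(n).
Since the indicial polynomial factors as (r - r_1)(r - r_2), D(n) = (r_1 + n - r_1)(r_1 + n - r_2) = n(n + 4/3).
Evaluating step by step (a_0 = 1):
  n = 1: D(1) = 1(1 + 4/3) = 7/3; numerator = 1(1) = 1; a_1 = (1)/(7/3) = 3/7
  n = 2: D(2) = 2(2 + 4/3) = 20/3; numerator = 1(3/7) - 2(1) = -11/7; a_2 = (-11/7)/(20/3) = -33/140
  n = 3: D(3) = 3(3 + 4/3) = 13; numerator = 1(-33/140) - 2(3/7) = -153/140; a_3 = (-153/140)/(13) = -153/1820

r = 5/3; a_0 = 1; a_1 = 3/7; a_2 = -33/140; a_3 = -153/1820


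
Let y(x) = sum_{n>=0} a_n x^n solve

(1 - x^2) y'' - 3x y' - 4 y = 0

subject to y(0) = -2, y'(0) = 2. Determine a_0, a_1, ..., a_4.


Ansatz: y(x) = sum_{n>=0} a_n x^n, so y'(x) = sum_{n>=1} n a_n x^(n-1) and y''(x) = sum_{n>=2} n(n-1) a_n x^(n-2).
Substitute into P(x) y'' + Q(x) y' + R(x) y = 0 with P(x) = 1 - x^2, Q(x) = -3x, R(x) = -4, and match powers of x.
Initial conditions: a_0 = -2, a_1 = 2.
Setting the coefficient of each power of x to zero and solving order by order (substituting the coefficients already found):
  x^0: 2 a_2 - 4 a_0 = 0  ->  2 a_2 = 4 a_0 = -8  ->  a_2 = -4
  x^1: 6 a_3 - 7 a_1 = 0  ->  6 a_3 = 7 a_1 = 14  ->  a_3 = 7/3
  x^2: 12 a_4 - 12 a_2 = 0  ->  12 a_4 = 12 a_2 = -48  ->  a_4 = -4
Truncated series: y(x) = -2 + 2 x - 4 x^2 + (7/3) x^3 - 4 x^4 + O(x^5).

a_0 = -2; a_1 = 2; a_2 = -4; a_3 = 7/3; a_4 = -4


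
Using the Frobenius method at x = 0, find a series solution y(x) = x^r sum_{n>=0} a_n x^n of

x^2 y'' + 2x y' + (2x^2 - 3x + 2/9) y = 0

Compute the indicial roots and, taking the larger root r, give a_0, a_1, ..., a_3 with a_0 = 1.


Write in Frobenius form y'' + (p(x)/x) y' + (q(x)/x^2) y = 0:
  p(x) = 2,  q(x) = 2x^2 - 3x + 2/9.
Indicial equation: r(r-1) + (2) r + (2/9) = 0 -> roots r_1 = -1/3, r_2 = -2/3.
Take r = r_1 = -1/3. Let y(x) = x^r sum_{n>=0} a_n x^n with a_0 = 1.
Substitute y = x^r sum a_n x^n and match x^{r+n}. The recurrence is
  D(n) a_n - 3 a_{n-1} + 2 a_{n-2} = 0,  where D(n) = (r+n)(r+n-1) + (2)(r+n) + (2/9).
  a_n = [3 a_{n-1} - 2 a_{n-2}] / D(n).
Since the indicial polynomial factors as (r - r_1)(r - r_2), D(n) = (r_1 + n - r_1)(r_1 + n - r_2) = n(n + 1/3).
Evaluating step by step (a_0 = 1):
  n = 1: D(1) = 1(1 + 1/3) = 4/3; numerator = 3(1) = 3; a_1 = (3)/(4/3) = 9/4
  n = 2: D(2) = 2(2 + 1/3) = 14/3; numerator = 3(9/4) - 2(1) = 19/4; a_2 = (19/4)/(14/3) = 57/56
  n = 3: D(3) = 3(3 + 1/3) = 10; numerator = 3(57/56) - 2(9/4) = -81/56; a_3 = (-81/56)/(10) = -81/560

r = -1/3; a_0 = 1; a_1 = 9/4; a_2 = 57/56; a_3 = -81/560


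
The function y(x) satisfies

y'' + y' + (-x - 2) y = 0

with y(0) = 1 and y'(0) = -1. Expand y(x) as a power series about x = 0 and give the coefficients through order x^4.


Ansatz: y(x) = sum_{n>=0} a_n x^n, so y'(x) = sum_{n>=1} n a_n x^(n-1) and y''(x) = sum_{n>=2} n(n-1) a_n x^(n-2).
Substitute into P(x) y'' + Q(x) y' + R(x) y = 0 with P(x) = 1, Q(x) = 1, R(x) = -x - 2, and match powers of x.
Initial conditions: a_0 = 1, a_1 = -1.
Setting the coefficient of each power of x to zero and solving order by order (substituting the coefficients already found):
  x^0: 2 a_2 + a_1 - 2 a_0 = 0  ->  2 a_2 = -a_1 + 2 a_0 = 3  ->  a_2 = 3/2
  x^1: 6 a_3 + 2 a_2 - 2 a_1 - a_0 = 0  ->  6 a_3 = -2 a_2 + 2 a_1 + a_0 = -4  ->  a_3 = -2/3
  x^2: 12 a_4 + 3 a_3 - 2 a_2 - a_1 = 0  ->  12 a_4 = -3 a_3 + 2 a_2 + a_1 = 4  ->  a_4 = 1/3
Truncated series: y(x) = 1 - x + (3/2) x^2 - (2/3) x^3 + (1/3) x^4 + O(x^5).

a_0 = 1; a_1 = -1; a_2 = 3/2; a_3 = -2/3; a_4 = 1/3


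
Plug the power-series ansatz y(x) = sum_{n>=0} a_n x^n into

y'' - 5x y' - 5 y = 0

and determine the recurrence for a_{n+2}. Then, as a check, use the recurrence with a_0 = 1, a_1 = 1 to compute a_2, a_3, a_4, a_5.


Substitute y = sum_n a_n x^n.
y''(x) has coefficient (n+2)(n+1) a_{n+2} at x^n;
-5 x y'(x) has coefficient -5 n a_n at x^n (shift);
-5 y(x) has coefficient -5 a_n at x^n.
Matching x^n: (n+2)(n+1) a_{n+2} + (-5n - 5) a_n = 0.
Thus a_{n+2} = (5n + 5) / ((n+1)(n+2)) * a_n.

Check with a_0 = 1, a_1 = 1 (apply the recurrence for n = 0, 1, 2, 3): a_0 = 1, a_1 = 1, a_2 = 5/2, a_3 = 5/3, a_4 = 25/8, a_5 = 5/3.

a_(n+2) = (5n + 5) / ((n+1)(n+2)) * a_n; check: a_0 = 1, a_1 = 1, a_2 = 5/2, a_3 = 5/3, a_4 = 25/8, a_5 = 5/3


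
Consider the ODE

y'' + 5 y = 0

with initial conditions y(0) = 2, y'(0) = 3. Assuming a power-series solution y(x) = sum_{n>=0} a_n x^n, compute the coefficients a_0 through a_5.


Ansatz: y(x) = sum_{n>=0} a_n x^n, so y'(x) = sum_{n>=1} n a_n x^(n-1) and y''(x) = sum_{n>=2} n(n-1) a_n x^(n-2).
Substitute into P(x) y'' + Q(x) y' + R(x) y = 0 with P(x) = 1, Q(x) = 0, R(x) = 5, and match powers of x.
Initial conditions: a_0 = 2, a_1 = 3.
Setting the coefficient of each power of x to zero and solving order by order (substituting the coefficients already found):
  x^0: 2 a_2 + 5 a_0 = 0  ->  2 a_2 = -5 a_0 = -10  ->  a_2 = -5
  x^1: 6 a_3 + 5 a_1 = 0  ->  6 a_3 = -5 a_1 = -15  ->  a_3 = -5/2
  x^2: 12 a_4 + 5 a_2 = 0  ->  12 a_4 = -5 a_2 = 25  ->  a_4 = 25/12
  x^3: 20 a_5 + 5 a_3 = 0  ->  20 a_5 = -5 a_3 = 25/2  ->  a_5 = 5/8
Truncated series: y(x) = 2 + 3 x - 5 x^2 - (5/2) x^3 + (25/12) x^4 + (5/8) x^5 + O(x^6).

a_0 = 2; a_1 = 3; a_2 = -5; a_3 = -5/2; a_4 = 25/12; a_5 = 5/8


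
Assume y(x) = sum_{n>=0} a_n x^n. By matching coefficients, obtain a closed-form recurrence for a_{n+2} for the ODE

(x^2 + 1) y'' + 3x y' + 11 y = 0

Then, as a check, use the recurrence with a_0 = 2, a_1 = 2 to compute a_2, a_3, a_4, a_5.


Substitute y = sum_n a_n x^n.
(1 + 1 x^2) y'' contributes (n+2)(n+1) a_{n+2} + n(n-1) a_n at x^n.
3 x y'(x) contributes 3 n a_n at x^n.
11 y(x) contributes 11 a_n at x^n.
Matching x^n: (n+2)(n+1) a_{n+2} + (n(n-1) + 3 n + 11) a_n = 0.
Thus a_{n+2} = (-n(n-1) - 3 n - 11) / ((n+1)(n+2)) * a_n.

Check with a_0 = 2, a_1 = 2 (apply the recurrence for n = 0, 1, 2, 3): a_0 = 2, a_1 = 2, a_2 = -11, a_3 = -14/3, a_4 = 209/12, a_5 = 91/15.

a_(n+2) = (-n(n-1) - 3 n - 11) / ((n+1)(n+2)) * a_n; check: a_0 = 2, a_1 = 2, a_2 = -11, a_3 = -14/3, a_4 = 209/12, a_5 = 91/15


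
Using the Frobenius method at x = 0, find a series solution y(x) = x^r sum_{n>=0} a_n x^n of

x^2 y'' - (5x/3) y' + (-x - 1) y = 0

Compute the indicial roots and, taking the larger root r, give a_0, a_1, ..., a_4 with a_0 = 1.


Write in Frobenius form y'' + (p(x)/x) y' + (q(x)/x^2) y = 0:
  p(x) = -5/3,  q(x) = -x - 1.
Indicial equation: r(r-1) + (-5/3) r + (-1) = 0 -> roots r_1 = 3, r_2 = -1/3.
Take r = r_1 = 3. Let y(x) = x^r sum_{n>=0} a_n x^n with a_0 = 1.
Substitute y = x^r sum a_n x^n and match x^{r+n}. The recurrence is
  D(n) a_n - 1 a_{n-1} = 0,  where D(n) = (r+n)(r+n-1) + (-5/3)(r+n) + (-1).
  a_n = 1 / D(n) * a_{n-1}.
Since the indicial polynomial factors as (r - r_1)(r - r_2), D(n) = (r_1 + n - r_1)(r_1 + n - r_2) = n(n + 10/3).
Evaluating step by step (a_0 = 1):
  n = 1: D(1) = 1(1 + 10/3) = 13/3; numerator = 1(1) = 1; a_1 = (1)/(13/3) = 3/13
  n = 2: D(2) = 2(2 + 10/3) = 32/3; numerator = 1(3/13) = 3/13; a_2 = (3/13)/(32/3) = 9/416
  n = 3: D(3) = 3(3 + 10/3) = 19; numerator = 1(9/416) = 9/416; a_3 = (9/416)/(19) = 9/7904
  n = 4: D(4) = 4(4 + 10/3) = 88/3; numerator = 1(9/7904) = 9/7904; a_4 = (9/7904)/(88/3) = 27/695552

r = 3; a_0 = 1; a_1 = 3/13; a_2 = 9/416; a_3 = 9/7904; a_4 = 27/695552


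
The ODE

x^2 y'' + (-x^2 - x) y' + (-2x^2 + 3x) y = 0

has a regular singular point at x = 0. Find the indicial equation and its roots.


Divide by x^2 to reach normal form y'' + P_1(x) y' + P_2(x) y = 0 with P_1(x) = -1 - 1/x and P_2(x) = -2 + 3/x.
x = 0 is a singular point because the y'-coefficient -1 - 1/x has a pole at x = 0 and the y-coefficient -2 + 3/x has a pole at x = 0.
It is a regular singular point because x P_1(x) = p(x) = -x - 1 and x^2 P_2(x) = q(x) = -2x^2 + 3x are polynomials, hence analytic at x = 0.
p(0) = -1,  q(0) = 0.
Indicial equation: r(r-1) + p(0) r + q(0) = 0, i.e. r^2 + (p(0) - 1) r + q(0) = 0, i.e. r^2 - 2 r = 0.
Discriminant: (-2)^2 - 4(0) = 4, so r = (2 ± 2)/2.
Solving: r_1 = 2, r_2 = 0.

indicial: r^2 - 2 r = 0; roots r_1 = 2, r_2 = 0


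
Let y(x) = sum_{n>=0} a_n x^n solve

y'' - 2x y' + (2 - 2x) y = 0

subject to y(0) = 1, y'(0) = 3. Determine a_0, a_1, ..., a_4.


Ansatz: y(x) = sum_{n>=0} a_n x^n, so y'(x) = sum_{n>=1} n a_n x^(n-1) and y''(x) = sum_{n>=2} n(n-1) a_n x^(n-2).
Substitute into P(x) y'' + Q(x) y' + R(x) y = 0 with P(x) = 1, Q(x) = -2x, R(x) = 2 - 2x, and match powers of x.
Initial conditions: a_0 = 1, a_1 = 3.
Setting the coefficient of each power of x to zero and solving order by order (substituting the coefficients already found):
  x^0: 2 a_2 + 2 a_0 = 0  ->  2 a_2 = -2 a_0 = -2  ->  a_2 = -1
  x^1: 6 a_3 - 2 a_0 = 0  ->  6 a_3 = 2 a_0 = 2  ->  a_3 = 1/3
  x^2: 12 a_4 - 2 a_2 - 2 a_1 = 0  ->  12 a_4 = 2 a_2 + 2 a_1 = 4  ->  a_4 = 1/3
Truncated series: y(x) = 1 + 3 x - x^2 + (1/3) x^3 + (1/3) x^4 + O(x^5).

a_0 = 1; a_1 = 3; a_2 = -1; a_3 = 1/3; a_4 = 1/3


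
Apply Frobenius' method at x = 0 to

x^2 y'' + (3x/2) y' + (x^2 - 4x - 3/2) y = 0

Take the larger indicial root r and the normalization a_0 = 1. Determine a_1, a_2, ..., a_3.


Write in Frobenius form y'' + (p(x)/x) y' + (q(x)/x^2) y = 0:
  p(x) = 3/2,  q(x) = x^2 - 4x - 3/2.
Indicial equation: r(r-1) + (3/2) r + (-3/2) = 0 -> roots r_1 = 1, r_2 = -3/2.
Take r = r_1 = 1. Let y(x) = x^r sum_{n>=0} a_n x^n with a_0 = 1.
Substitute y = x^r sum a_n x^n and match x^{r+n}. The recurrence is
  D(n) a_n - 4 a_{n-1} + 1 a_{n-2} = 0,  where D(n) = (r+n)(r+n-1) + (3/2)(r+n) + (-3/2).
  a_n = [4 a_{n-1} - 1 a_{n-2}] / D(n).
Since the indicial polynomial factors as (r - r_1)(r - r_2), D(n) = (r_1 + n - r_1)(r_1 + n - r_2) = n(n + 5/2).
Evaluating step by step (a_0 = 1):
  n = 1: D(1) = 1(1 + 5/2) = 7/2; numerator = 4(1) = 4; a_1 = (4)/(7/2) = 8/7
  n = 2: D(2) = 2(2 + 5/2) = 9; numerator = 4(8/7) - 1(1) = 25/7; a_2 = (25/7)/(9) = 25/63
  n = 3: D(3) = 3(3 + 5/2) = 33/2; numerator = 4(25/63) - 1(8/7) = 4/9; a_3 = (4/9)/(33/2) = 8/297

r = 1; a_0 = 1; a_1 = 8/7; a_2 = 25/63; a_3 = 8/297


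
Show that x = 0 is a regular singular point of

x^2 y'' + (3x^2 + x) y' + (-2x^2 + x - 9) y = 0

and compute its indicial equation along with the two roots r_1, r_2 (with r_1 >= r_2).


Divide by x^2 to reach normal form y'' + P_1(x) y' + P_2(x) y = 0 with P_1(x) = 3 + 1/x and P_2(x) = -2 + 1/x - 9/x^2.
x = 0 is a singular point because the y'-coefficient 3 + 1/x has a pole at x = 0 and the y-coefficient -2 + 1/x - 9/x^2 has a pole at x = 0.
It is a regular singular point because x P_1(x) = p(x) = 3x + 1 and x^2 P_2(x) = q(x) = -2x^2 + x - 9 are polynomials, hence analytic at x = 0.
p(0) = 1,  q(0) = -9.
Indicial equation: r(r-1) + p(0) r + q(0) = 0, i.e. r^2 + (p(0) - 1) r + q(0) = 0, i.e. r^2 - 9 = 0.
Discriminant: (0)^2 - 4(-9) = 36, so r = (0 ± 6)/2.
Solving: r_1 = 3, r_2 = -3.

indicial: r^2 - 9 = 0; roots r_1 = 3, r_2 = -3


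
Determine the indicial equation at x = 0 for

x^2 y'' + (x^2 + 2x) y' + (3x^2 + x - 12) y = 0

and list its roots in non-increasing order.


Divide by x^2 to reach normal form y'' + P_1(x) y' + P_2(x) y = 0 with P_1(x) = 1 + 2/x and P_2(x) = 3 + 1/x - 12/x^2.
x = 0 is a singular point because the y'-coefficient 1 + 2/x has a pole at x = 0 and the y-coefficient 3 + 1/x - 12/x^2 has a pole at x = 0.
It is a regular singular point because x P_1(x) = p(x) = x + 2 and x^2 P_2(x) = q(x) = 3x^2 + x - 12 are polynomials, hence analytic at x = 0.
p(0) = 2,  q(0) = -12.
Indicial equation: r(r-1) + p(0) r + q(0) = 0, i.e. r^2 + (p(0) - 1) r + q(0) = 0, i.e. r^2 + 1 r - 12 = 0.
Discriminant: (1)^2 - 4(-12) = 49, so r = (-1 ± 7)/2.
Solving: r_1 = 3, r_2 = -4.

indicial: r^2 + 1 r - 12 = 0; roots r_1 = 3, r_2 = -4


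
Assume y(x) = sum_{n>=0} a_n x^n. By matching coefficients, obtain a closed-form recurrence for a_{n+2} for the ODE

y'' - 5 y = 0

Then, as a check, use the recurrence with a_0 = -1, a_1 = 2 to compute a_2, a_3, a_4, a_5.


Substitute y = sum_n a_n x^n into y'' + (const) y = 0.
y''(x) = sum_{n>=0} (n+2)(n+1) a_{n+2} x^n.
The ODE becomes sum_n [(n+2)(n+1) a_{n+2} - 5 a_n] x^n = 0.
Setting each coefficient to zero gives the recurrence:
  (n+2)(n+1) a_{n+2} - 5 a_n = 0,
  a_{n+2} = 5 / ((n+1)(n+2)) a_n.

Check with a_0 = -1, a_1 = 2 (apply the recurrence for n = 0, 1, 2, 3): a_0 = -1, a_1 = 2, a_2 = -5/2, a_3 = 5/3, a_4 = -25/24, a_5 = 5/12.

a_{n+2} = 5/((n+1)(n+2)) * a_n; check: a_0 = -1, a_1 = 2, a_2 = -5/2, a_3 = 5/3, a_4 = -25/24, a_5 = 5/12


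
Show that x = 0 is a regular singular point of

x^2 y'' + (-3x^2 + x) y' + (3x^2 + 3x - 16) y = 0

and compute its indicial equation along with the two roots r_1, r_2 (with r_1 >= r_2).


Divide by x^2 to reach normal form y'' + P_1(x) y' + P_2(x) y = 0 with P_1(x) = -3 + 1/x and P_2(x) = 3 + 3/x - 16/x^2.
x = 0 is a singular point because the y'-coefficient -3 + 1/x has a pole at x = 0 and the y-coefficient 3 + 3/x - 16/x^2 has a pole at x = 0.
It is a regular singular point because x P_1(x) = p(x) = 1 - 3x and x^2 P_2(x) = q(x) = 3x^2 + 3x - 16 are polynomials, hence analytic at x = 0.
p(0) = 1,  q(0) = -16.
Indicial equation: r(r-1) + p(0) r + q(0) = 0, i.e. r^2 + (p(0) - 1) r + q(0) = 0, i.e. r^2 - 16 = 0.
Discriminant: (0)^2 - 4(-16) = 64, so r = (0 ± 8)/2.
Solving: r_1 = 4, r_2 = -4.

indicial: r^2 - 16 = 0; roots r_1 = 4, r_2 = -4


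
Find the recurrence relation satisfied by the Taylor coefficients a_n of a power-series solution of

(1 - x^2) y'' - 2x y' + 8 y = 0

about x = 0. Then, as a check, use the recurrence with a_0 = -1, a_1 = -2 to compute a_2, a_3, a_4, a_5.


Substitute y = sum_n a_n x^n.
(1 - 1 x^2) y'' contributes (n+2)(n+1) a_{n+2} - n(n-1) a_n at x^n.
-2 x y'(x) contributes -2 n a_n at x^n.
8 y(x) contributes 8 a_n at x^n.
Matching x^n: (n+2)(n+1) a_{n+2} + (-n(n-1) - 2 n + 8) a_n = 0.
Thus a_{n+2} = (n(n-1) + 2 n - 8) / ((n+1)(n+2)) * a_n.

Check with a_0 = -1, a_1 = -2 (apply the recurrence for n = 0, 1, 2, 3): a_0 = -1, a_1 = -2, a_2 = 4, a_3 = 2, a_4 = -2/3, a_5 = 2/5.

a_(n+2) = (n(n-1) + 2 n - 8) / ((n+1)(n+2)) * a_n; check: a_0 = -1, a_1 = -2, a_2 = 4, a_3 = 2, a_4 = -2/3, a_5 = 2/5


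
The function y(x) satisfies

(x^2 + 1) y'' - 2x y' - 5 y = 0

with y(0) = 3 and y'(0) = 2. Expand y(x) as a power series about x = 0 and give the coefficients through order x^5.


Ansatz: y(x) = sum_{n>=0} a_n x^n, so y'(x) = sum_{n>=1} n a_n x^(n-1) and y''(x) = sum_{n>=2} n(n-1) a_n x^(n-2).
Substitute into P(x) y'' + Q(x) y' + R(x) y = 0 with P(x) = x^2 + 1, Q(x) = -2x, R(x) = -5, and match powers of x.
Initial conditions: a_0 = 3, a_1 = 2.
Setting the coefficient of each power of x to zero and solving order by order (substituting the coefficients already found):
  x^0: 2 a_2 - 5 a_0 = 0  ->  2 a_2 = 5 a_0 = 15  ->  a_2 = 15/2
  x^1: 6 a_3 - 7 a_1 = 0  ->  6 a_3 = 7 a_1 = 14  ->  a_3 = 7/3
  x^2: 12 a_4 - 7 a_2 = 0  ->  12 a_4 = 7 a_2 = 105/2  ->  a_4 = 35/8
  x^3: 20 a_5 - 5 a_3 = 0  ->  20 a_5 = 5 a_3 = 35/3  ->  a_5 = 7/12
Truncated series: y(x) = 3 + 2 x + (15/2) x^2 + (7/3) x^3 + (35/8) x^4 + (7/12) x^5 + O(x^6).

a_0 = 3; a_1 = 2; a_2 = 15/2; a_3 = 7/3; a_4 = 35/8; a_5 = 7/12


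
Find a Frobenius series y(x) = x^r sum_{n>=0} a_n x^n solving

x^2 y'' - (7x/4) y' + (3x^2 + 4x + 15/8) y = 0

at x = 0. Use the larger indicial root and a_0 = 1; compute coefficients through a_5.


Write in Frobenius form y'' + (p(x)/x) y' + (q(x)/x^2) y = 0:
  p(x) = -7/4,  q(x) = 3x^2 + 4x + 15/8.
Indicial equation: r(r-1) + (-7/4) r + (15/8) = 0 -> roots r_1 = 3/2, r_2 = 5/4.
Take r = r_1 = 3/2. Let y(x) = x^r sum_{n>=0} a_n x^n with a_0 = 1.
Substitute y = x^r sum a_n x^n and match x^{r+n}. The recurrence is
  D(n) a_n + 4 a_{n-1} + 3 a_{n-2} = 0,  where D(n) = (r+n)(r+n-1) + (-7/4)(r+n) + (15/8).
  a_n = [-4 a_{n-1} - 3 a_{n-2}] / D(n).
Since the indicial polynomial factors as (r - r_1)(r - r_2), D(n) = (r_1 + n - r_1)(r_1 + n - r_2) = n(n + 1/4).
Evaluating step by step (a_0 = 1):
  n = 1: D(1) = 1(1 + 1/4) = 5/4; numerator = -4(1) = -4; a_1 = (-4)/(5/4) = -16/5
  n = 2: D(2) = 2(2 + 1/4) = 9/2; numerator = -4(-16/5) - 3(1) = 49/5; a_2 = (49/5)/(9/2) = 98/45
  n = 3: D(3) = 3(3 + 1/4) = 39/4; numerator = -4(98/45) - 3(-16/5) = 8/9; a_3 = (8/9)/(39/4) = 32/351
  n = 4: D(4) = 4(4 + 1/4) = 17; numerator = -4(32/351) - 3(98/45) = -12106/1755; a_4 = (-12106/1755)/(17) = -12106/29835
  n = 5: D(5) = 5(5 + 1/4) = 105/4; numerator = -4(-12106/29835) - 3(32/351) = 40264/29835; a_5 = (40264/29835)/(105/4) = 23008/447525

r = 3/2; a_0 = 1; a_1 = -16/5; a_2 = 98/45; a_3 = 32/351; a_4 = -12106/29835; a_5 = 23008/447525


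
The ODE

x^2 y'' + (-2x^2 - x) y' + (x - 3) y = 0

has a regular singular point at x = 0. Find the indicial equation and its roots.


Divide by x^2 to reach normal form y'' + P_1(x) y' + P_2(x) y = 0 with P_1(x) = -2 - 1/x and P_2(x) = 1/x - 3/x^2.
x = 0 is a singular point because the y'-coefficient -2 - 1/x has a pole at x = 0 and the y-coefficient 1/x - 3/x^2 has a pole at x = 0.
It is a regular singular point because x P_1(x) = p(x) = -2x - 1 and x^2 P_2(x) = q(x) = x - 3 are polynomials, hence analytic at x = 0.
p(0) = -1,  q(0) = -3.
Indicial equation: r(r-1) + p(0) r + q(0) = 0, i.e. r^2 + (p(0) - 1) r + q(0) = 0, i.e. r^2 - 2 r - 3 = 0.
Discriminant: (-2)^2 - 4(-3) = 16, so r = (2 ± 4)/2.
Solving: r_1 = 3, r_2 = -1.

indicial: r^2 - 2 r - 3 = 0; roots r_1 = 3, r_2 = -1


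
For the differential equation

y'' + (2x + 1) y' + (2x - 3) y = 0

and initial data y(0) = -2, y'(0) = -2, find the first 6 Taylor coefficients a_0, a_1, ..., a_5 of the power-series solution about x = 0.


Ansatz: y(x) = sum_{n>=0} a_n x^n, so y'(x) = sum_{n>=1} n a_n x^(n-1) and y''(x) = sum_{n>=2} n(n-1) a_n x^(n-2).
Substitute into P(x) y'' + Q(x) y' + R(x) y = 0 with P(x) = 1, Q(x) = 2x + 1, R(x) = 2x - 3, and match powers of x.
Initial conditions: a_0 = -2, a_1 = -2.
Setting the coefficient of each power of x to zero and solving order by order (substituting the coefficients already found):
  x^0: 2 a_2 + a_1 - 3 a_0 = 0  ->  2 a_2 = -a_1 + 3 a_0 = -4  ->  a_2 = -2
  x^1: 6 a_3 + 2 a_2 - a_1 + 2 a_0 = 0  ->  6 a_3 = -2 a_2 + a_1 - 2 a_0 = 6  ->  a_3 = 1
  x^2: 12 a_4 + 3 a_3 + a_2 + 2 a_1 = 0  ->  12 a_4 = -3 a_3 - a_2 - 2 a_1 = 3  ->  a_4 = 1/4
  x^3: 20 a_5 + 4 a_4 + 3 a_3 + 2 a_2 = 0  ->  20 a_5 = -4 a_4 - 3 a_3 - 2 a_2 = 0  ->  a_5 = 0
Truncated series: y(x) = -2 - 2 x - 2 x^2 + x^3 + (1/4) x^4 + O(x^6).

a_0 = -2; a_1 = -2; a_2 = -2; a_3 = 1; a_4 = 1/4; a_5 = 0


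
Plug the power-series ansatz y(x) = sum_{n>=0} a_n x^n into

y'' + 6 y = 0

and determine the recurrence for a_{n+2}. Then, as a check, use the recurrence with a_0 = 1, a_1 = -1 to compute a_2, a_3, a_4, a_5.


Substitute y = sum_n a_n x^n into y'' + (const) y = 0.
y''(x) = sum_{n>=0} (n+2)(n+1) a_{n+2} x^n.
The ODE becomes sum_n [(n+2)(n+1) a_{n+2} + 6 a_n] x^n = 0.
Setting each coefficient to zero gives the recurrence:
  (n+2)(n+1) a_{n+2} + 6 a_n = 0,
  a_{n+2} = -6 / ((n+1)(n+2)) a_n.

Check with a_0 = 1, a_1 = -1 (apply the recurrence for n = 0, 1, 2, 3): a_0 = 1, a_1 = -1, a_2 = -3, a_3 = 1, a_4 = 3/2, a_5 = -3/10.

a_{n+2} = -6/((n+1)(n+2)) * a_n; check: a_0 = 1, a_1 = -1, a_2 = -3, a_3 = 1, a_4 = 3/2, a_5 = -3/10


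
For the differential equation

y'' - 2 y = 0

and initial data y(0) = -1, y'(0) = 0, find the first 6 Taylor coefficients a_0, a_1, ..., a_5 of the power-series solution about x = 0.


Ansatz: y(x) = sum_{n>=0} a_n x^n, so y'(x) = sum_{n>=1} n a_n x^(n-1) and y''(x) = sum_{n>=2} n(n-1) a_n x^(n-2).
Substitute into P(x) y'' + Q(x) y' + R(x) y = 0 with P(x) = 1, Q(x) = 0, R(x) = -2, and match powers of x.
Initial conditions: a_0 = -1, a_1 = 0.
Setting the coefficient of each power of x to zero and solving order by order (substituting the coefficients already found):
  x^0: 2 a_2 - 2 a_0 = 0  ->  2 a_2 = 2 a_0 = -2  ->  a_2 = -1
  x^1: 6 a_3 - 2 a_1 = 0  ->  6 a_3 = 2 a_1 = 0  ->  a_3 = 0
  x^2: 12 a_4 - 2 a_2 = 0  ->  12 a_4 = 2 a_2 = -2  ->  a_4 = -1/6
  x^3: 20 a_5 - 2 a_3 = 0  ->  20 a_5 = 2 a_3 = 0  ->  a_5 = 0
Truncated series: y(x) = -1 - x^2 - (1/6) x^4 + O(x^6).

a_0 = -1; a_1 = 0; a_2 = -1; a_3 = 0; a_4 = -1/6; a_5 = 0


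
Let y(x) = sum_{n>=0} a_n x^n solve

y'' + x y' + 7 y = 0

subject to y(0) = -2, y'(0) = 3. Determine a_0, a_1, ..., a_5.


Ansatz: y(x) = sum_{n>=0} a_n x^n, so y'(x) = sum_{n>=1} n a_n x^(n-1) and y''(x) = sum_{n>=2} n(n-1) a_n x^(n-2).
Substitute into P(x) y'' + Q(x) y' + R(x) y = 0 with P(x) = 1, Q(x) = x, R(x) = 7, and match powers of x.
Initial conditions: a_0 = -2, a_1 = 3.
Setting the coefficient of each power of x to zero and solving order by order (substituting the coefficients already found):
  x^0: 2 a_2 + 7 a_0 = 0  ->  2 a_2 = -7 a_0 = 14  ->  a_2 = 7
  x^1: 6 a_3 + 8 a_1 = 0  ->  6 a_3 = -8 a_1 = -24  ->  a_3 = -4
  x^2: 12 a_4 + 9 a_2 = 0  ->  12 a_4 = -9 a_2 = -63  ->  a_4 = -21/4
  x^3: 20 a_5 + 10 a_3 = 0  ->  20 a_5 = -10 a_3 = 40  ->  a_5 = 2
Truncated series: y(x) = -2 + 3 x + 7 x^2 - 4 x^3 - (21/4) x^4 + 2 x^5 + O(x^6).

a_0 = -2; a_1 = 3; a_2 = 7; a_3 = -4; a_4 = -21/4; a_5 = 2


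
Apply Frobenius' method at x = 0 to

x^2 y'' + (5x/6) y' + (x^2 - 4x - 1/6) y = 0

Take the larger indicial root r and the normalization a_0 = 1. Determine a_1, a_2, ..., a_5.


Write in Frobenius form y'' + (p(x)/x) y' + (q(x)/x^2) y = 0:
  p(x) = 5/6,  q(x) = x^2 - 4x - 1/6.
Indicial equation: r(r-1) + (5/6) r + (-1/6) = 0 -> roots r_1 = 1/2, r_2 = -1/3.
Take r = r_1 = 1/2. Let y(x) = x^r sum_{n>=0} a_n x^n with a_0 = 1.
Substitute y = x^r sum a_n x^n and match x^{r+n}. The recurrence is
  D(n) a_n - 4 a_{n-1} + 1 a_{n-2} = 0,  where D(n) = (r+n)(r+n-1) + (5/6)(r+n) + (-1/6).
  a_n = [4 a_{n-1} - 1 a_{n-2}] / D(n).
Since the indicial polynomial factors as (r - r_1)(r - r_2), D(n) = (r_1 + n - r_1)(r_1 + n - r_2) = n(n + 5/6).
Evaluating step by step (a_0 = 1):
  n = 1: D(1) = 1(1 + 5/6) = 11/6; numerator = 4(1) = 4; a_1 = (4)/(11/6) = 24/11
  n = 2: D(2) = 2(2 + 5/6) = 17/3; numerator = 4(24/11) - 1(1) = 85/11; a_2 = (85/11)/(17/3) = 15/11
  n = 3: D(3) = 3(3 + 5/6) = 23/2; numerator = 4(15/11) - 1(24/11) = 36/11; a_3 = (36/11)/(23/2) = 72/253
  n = 4: D(4) = 4(4 + 5/6) = 58/3; numerator = 4(72/253) - 1(15/11) = -57/253; a_4 = (-57/253)/(58/3) = -171/14674
  n = 5: D(5) = 5(5 + 5/6) = 175/6; numerator = 4(-171/14674) - 1(72/253) = -2430/7337; a_5 = (-2430/7337)/(175/6) = -2916/256795

r = 1/2; a_0 = 1; a_1 = 24/11; a_2 = 15/11; a_3 = 72/253; a_4 = -171/14674; a_5 = -2916/256795


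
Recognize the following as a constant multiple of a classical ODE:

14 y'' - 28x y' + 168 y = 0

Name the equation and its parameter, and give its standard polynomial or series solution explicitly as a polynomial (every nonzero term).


All three coefficients share the factor 14; dividing through by 14 gives  y'' - 2x y' + 12 y = 0.
This matches the Hermite equation y'' - 2x y' + 2n y = 0 with 2n = 12, so n = 6; the polynomial solution is H_6(x).
With y = sum_k a_k x^k, matching x^k gives (k+2)(k+1) a_{k+2} = 2(k - n) a_k = 2(k - 6) a_k. The right side vanishes at k = 6, so the series with the parity of 6 terminates at degree 6.
Standard normalization: leading coefficient of H_n is 2^n, so a_6 = 2^6 = 64. Work downward with a_k = (k+1)(k+2) a_{k+2} / (2(k - n)):
  a_4 = (5)(6)(64) / (2(4 - 6)) = 1920/(-4) = -480
  a_2 = (3)(4)(-480) / (2(2 - 6)) = -5760/(-8) = 720
  a_0 = (1)(2)(720) / (2(0 - 6)) = 1440/(-12) = -120
Hence H_6(x) = 64 x^6 - 480 x^4 + 720 x^2 - 120.

H_6(x); series = 64 x^6 - 480 x^4 + 720 x^2 - 120


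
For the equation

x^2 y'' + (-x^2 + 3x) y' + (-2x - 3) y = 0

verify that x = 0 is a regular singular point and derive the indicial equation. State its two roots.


Divide by x^2 to reach normal form y'' + P_1(x) y' + P_2(x) y = 0 with P_1(x) = -1 + 3/x and P_2(x) = -2/x - 3/x^2.
x = 0 is a singular point because the y'-coefficient -1 + 3/x has a pole at x = 0 and the y-coefficient -2/x - 3/x^2 has a pole at x = 0.
It is a regular singular point because x P_1(x) = p(x) = 3 - x and x^2 P_2(x) = q(x) = -2x - 3 are polynomials, hence analytic at x = 0.
p(0) = 3,  q(0) = -3.
Indicial equation: r(r-1) + p(0) r + q(0) = 0, i.e. r^2 + (p(0) - 1) r + q(0) = 0, i.e. r^2 + 2 r - 3 = 0.
Discriminant: (2)^2 - 4(-3) = 16, so r = (-2 ± 4)/2.
Solving: r_1 = 1, r_2 = -3.

indicial: r^2 + 2 r - 3 = 0; roots r_1 = 1, r_2 = -3


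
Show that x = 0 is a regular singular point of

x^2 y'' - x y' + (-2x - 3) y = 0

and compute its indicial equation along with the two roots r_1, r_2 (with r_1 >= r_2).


Divide by x^2 to reach normal form y'' + P_1(x) y' + P_2(x) y = 0 with P_1(x) = -1/x and P_2(x) = -2/x - 3/x^2.
x = 0 is a singular point because the y'-coefficient -1/x has a pole at x = 0 and the y-coefficient -2/x - 3/x^2 has a pole at x = 0.
It is a regular singular point because x P_1(x) = p(x) = -1 and x^2 P_2(x) = q(x) = -2x - 3 are polynomials, hence analytic at x = 0.
p(0) = -1,  q(0) = -3.
Indicial equation: r(r-1) + p(0) r + q(0) = 0, i.e. r^2 + (p(0) - 1) r + q(0) = 0, i.e. r^2 - 2 r - 3 = 0.
Discriminant: (-2)^2 - 4(-3) = 16, so r = (2 ± 4)/2.
Solving: r_1 = 3, r_2 = -1.

indicial: r^2 - 2 r - 3 = 0; roots r_1 = 3, r_2 = -1


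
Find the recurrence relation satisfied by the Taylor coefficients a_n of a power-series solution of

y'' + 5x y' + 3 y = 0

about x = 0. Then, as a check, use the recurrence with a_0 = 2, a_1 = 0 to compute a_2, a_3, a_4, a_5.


Substitute y = sum_n a_n x^n.
y''(x) has coefficient (n+2)(n+1) a_{n+2} at x^n;
5 x y'(x) has coefficient 5 n a_n at x^n (shift);
3 y(x) has coefficient 3 a_n at x^n.
Matching x^n: (n+2)(n+1) a_{n+2} + (5n + 3) a_n = 0.
Thus a_{n+2} = (-5n - 3) / ((n+1)(n+2)) * a_n.

Check with a_0 = 2, a_1 = 0 (apply the recurrence for n = 0, 1, 2, 3): a_0 = 2, a_1 = 0, a_2 = -3, a_3 = 0, a_4 = 13/4, a_5 = 0.

a_(n+2) = (-5n - 3) / ((n+1)(n+2)) * a_n; check: a_0 = 2, a_1 = 0, a_2 = -3, a_3 = 0, a_4 = 13/4, a_5 = 0


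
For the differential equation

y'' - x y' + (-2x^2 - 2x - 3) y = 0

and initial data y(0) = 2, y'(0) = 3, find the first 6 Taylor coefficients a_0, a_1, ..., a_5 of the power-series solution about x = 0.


Ansatz: y(x) = sum_{n>=0} a_n x^n, so y'(x) = sum_{n>=1} n a_n x^(n-1) and y''(x) = sum_{n>=2} n(n-1) a_n x^(n-2).
Substitute into P(x) y'' + Q(x) y' + R(x) y = 0 with P(x) = 1, Q(x) = -x, R(x) = -2x^2 - 2x - 3, and match powers of x.
Initial conditions: a_0 = 2, a_1 = 3.
Setting the coefficient of each power of x to zero and solving order by order (substituting the coefficients already found):
  x^0: 2 a_2 - 3 a_0 = 0  ->  2 a_2 = 3 a_0 = 6  ->  a_2 = 3
  x^1: 6 a_3 - 4 a_1 - 2 a_0 = 0  ->  6 a_3 = 4 a_1 + 2 a_0 = 16  ->  a_3 = 8/3
  x^2: 12 a_4 - 5 a_2 - 2 a_1 - 2 a_0 = 0  ->  12 a_4 = 5 a_2 + 2 a_1 + 2 a_0 = 25  ->  a_4 = 25/12
  x^3: 20 a_5 - 6 a_3 - 2 a_2 - 2 a_1 = 0  ->  20 a_5 = 6 a_3 + 2 a_2 + 2 a_1 = 28  ->  a_5 = 7/5
Truncated series: y(x) = 2 + 3 x + 3 x^2 + (8/3) x^3 + (25/12) x^4 + (7/5) x^5 + O(x^6).

a_0 = 2; a_1 = 3; a_2 = 3; a_3 = 8/3; a_4 = 25/12; a_5 = 7/5


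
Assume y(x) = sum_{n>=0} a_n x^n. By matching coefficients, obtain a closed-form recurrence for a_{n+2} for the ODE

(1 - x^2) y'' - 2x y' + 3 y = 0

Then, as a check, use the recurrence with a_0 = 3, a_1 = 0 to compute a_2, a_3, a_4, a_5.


Substitute y = sum_n a_n x^n.
(1 - 1 x^2) y'' contributes (n+2)(n+1) a_{n+2} - n(n-1) a_n at x^n.
-2 x y'(x) contributes -2 n a_n at x^n.
3 y(x) contributes 3 a_n at x^n.
Matching x^n: (n+2)(n+1) a_{n+2} + (-n(n-1) - 2 n + 3) a_n = 0.
Thus a_{n+2} = (n(n-1) + 2 n - 3) / ((n+1)(n+2)) * a_n.

Check with a_0 = 3, a_1 = 0 (apply the recurrence for n = 0, 1, 2, 3): a_0 = 3, a_1 = 0, a_2 = -9/2, a_3 = 0, a_4 = -9/8, a_5 = 0.

a_(n+2) = (n(n-1) + 2 n - 3) / ((n+1)(n+2)) * a_n; check: a_0 = 3, a_1 = 0, a_2 = -9/2, a_3 = 0, a_4 = -9/8, a_5 = 0


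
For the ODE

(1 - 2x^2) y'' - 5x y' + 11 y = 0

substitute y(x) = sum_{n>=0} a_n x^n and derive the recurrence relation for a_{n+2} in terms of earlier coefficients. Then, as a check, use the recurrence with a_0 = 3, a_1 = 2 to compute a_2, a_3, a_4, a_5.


Substitute y = sum_n a_n x^n.
(1 - 2 x^2) y'' contributes (n+2)(n+1) a_{n+2} - 2 n(n-1) a_n at x^n.
-5 x y'(x) contributes -5 n a_n at x^n.
11 y(x) contributes 11 a_n at x^n.
Matching x^n: (n+2)(n+1) a_{n+2} + (-2 n(n-1) - 5 n + 11) a_n = 0.
Thus a_{n+2} = (2 n(n-1) + 5 n - 11) / ((n+1)(n+2)) * a_n.

Check with a_0 = 3, a_1 = 2 (apply the recurrence for n = 0, 1, 2, 3): a_0 = 3, a_1 = 2, a_2 = -33/2, a_3 = -2, a_4 = -33/8, a_5 = -8/5.

a_(n+2) = (2 n(n-1) + 5 n - 11) / ((n+1)(n+2)) * a_n; check: a_0 = 3, a_1 = 2, a_2 = -33/2, a_3 = -2, a_4 = -33/8, a_5 = -8/5


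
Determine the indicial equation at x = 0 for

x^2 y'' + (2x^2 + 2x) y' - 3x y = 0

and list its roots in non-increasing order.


Divide by x^2 to reach normal form y'' + P_1(x) y' + P_2(x) y = 0 with P_1(x) = 2 + 2/x and P_2(x) = -3/x.
x = 0 is a singular point because the y'-coefficient 2 + 2/x has a pole at x = 0 and the y-coefficient -3/x has a pole at x = 0.
It is a regular singular point because x P_1(x) = p(x) = 2x + 2 and x^2 P_2(x) = q(x) = -3x are polynomials, hence analytic at x = 0.
p(0) = 2,  q(0) = 0.
Indicial equation: r(r-1) + p(0) r + q(0) = 0, i.e. r^2 + (p(0) - 1) r + q(0) = 0, i.e. r^2 + 1 r = 0.
Discriminant: (1)^2 - 4(0) = 1, so r = (-1 ± 1)/2.
Solving: r_1 = 0, r_2 = -1.

indicial: r^2 + 1 r = 0; roots r_1 = 0, r_2 = -1


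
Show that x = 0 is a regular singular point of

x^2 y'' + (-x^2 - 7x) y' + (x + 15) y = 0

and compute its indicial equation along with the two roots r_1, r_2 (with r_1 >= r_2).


Divide by x^2 to reach normal form y'' + P_1(x) y' + P_2(x) y = 0 with P_1(x) = -1 - 7/x and P_2(x) = 1/x + 15/x^2.
x = 0 is a singular point because the y'-coefficient -1 - 7/x has a pole at x = 0 and the y-coefficient 1/x + 15/x^2 has a pole at x = 0.
It is a regular singular point because x P_1(x) = p(x) = -x - 7 and x^2 P_2(x) = q(x) = x + 15 are polynomials, hence analytic at x = 0.
p(0) = -7,  q(0) = 15.
Indicial equation: r(r-1) + p(0) r + q(0) = 0, i.e. r^2 + (p(0) - 1) r + q(0) = 0, i.e. r^2 - 8 r + 15 = 0.
Discriminant: (-8)^2 - 4(15) = 4, so r = (8 ± 2)/2.
Solving: r_1 = 5, r_2 = 3.

indicial: r^2 - 8 r + 15 = 0; roots r_1 = 5, r_2 = 3


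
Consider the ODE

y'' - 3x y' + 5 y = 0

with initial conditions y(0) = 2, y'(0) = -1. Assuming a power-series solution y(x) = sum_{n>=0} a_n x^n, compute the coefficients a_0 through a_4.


Ansatz: y(x) = sum_{n>=0} a_n x^n, so y'(x) = sum_{n>=1} n a_n x^(n-1) and y''(x) = sum_{n>=2} n(n-1) a_n x^(n-2).
Substitute into P(x) y'' + Q(x) y' + R(x) y = 0 with P(x) = 1, Q(x) = -3x, R(x) = 5, and match powers of x.
Initial conditions: a_0 = 2, a_1 = -1.
Setting the coefficient of each power of x to zero and solving order by order (substituting the coefficients already found):
  x^0: 2 a_2 + 5 a_0 = 0  ->  2 a_2 = -5 a_0 = -10  ->  a_2 = -5
  x^1: 6 a_3 + 2 a_1 = 0  ->  6 a_3 = -2 a_1 = 2  ->  a_3 = 1/3
  x^2: 12 a_4 - a_2 = 0  ->  12 a_4 = a_2 = -5  ->  a_4 = -5/12
Truncated series: y(x) = 2 - x - 5 x^2 + (1/3) x^3 - (5/12) x^4 + O(x^5).

a_0 = 2; a_1 = -1; a_2 = -5; a_3 = 1/3; a_4 = -5/12


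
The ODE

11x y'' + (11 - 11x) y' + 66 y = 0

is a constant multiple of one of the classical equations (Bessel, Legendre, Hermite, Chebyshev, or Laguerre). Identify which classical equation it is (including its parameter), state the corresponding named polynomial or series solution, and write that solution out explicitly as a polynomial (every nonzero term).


All three coefficients share the factor 11; dividing through by 11 gives  x y'' + (1 - x) y' + 6 y = 0.
This matches the Laguerre equation x y'' + (1 - x) y' + n y = 0 with n = 6; the polynomial solution is L_6(x).
With y = sum_k a_k x^k, matching x^k gives (k+1)k a_{k+1} + (k+1) a_{k+1} - k a_k + n a_k = 0, i.e. (k+1)^2 a_{k+1} = (k - n) a_k = (k - 6) a_k. The right side vanishes at k = 6, so the series terminates at degree 6.
Standard normalization L_n(0) = 1 gives a_0 = 1. Work upward with a_{k+1} = (k - 6) a_k / (k+1)^2:
  a_1 = (0 - 6)(1) / 1^2 = -6/1 = -6
  a_2 = (1 - 6)(-6) / 2^2 = 30/4 = 15/2
  a_3 = (2 - 6)(15/2) / 3^2 = -30/9 = -10/3
  a_4 = (3 - 6)(-10/3) / 4^2 = 10/16 = 5/8
  a_5 = (4 - 6)(5/8) / 5^2 = (-5/4)/25 = -1/20
  a_6 = (5 - 6)(-1/20) / 6^2 = (1/20)/36 = 1/720
Hence L_6(x) = x^6/720 - x^5/20 + 5 x^4/8 - 10 x^3/3 + 15 x^2/2 - 6 x + 1.

L_6(x); series = x^6/720 - x^5/20 + 5 x^4/8 - 10 x^3/3 + 15 x^2/2 - 6 x + 1


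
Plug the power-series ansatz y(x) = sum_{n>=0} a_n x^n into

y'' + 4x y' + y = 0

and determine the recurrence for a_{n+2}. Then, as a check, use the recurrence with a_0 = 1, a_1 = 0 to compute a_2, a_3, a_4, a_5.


Substitute y = sum_n a_n x^n.
y''(x) has coefficient (n+2)(n+1) a_{n+2} at x^n;
4 x y'(x) has coefficient 4 n a_n at x^n (shift);
y(x) has coefficient 1 a_n at x^n.
Matching x^n: (n+2)(n+1) a_{n+2} + (4n + 1) a_n = 0.
Thus a_{n+2} = (-4n - 1) / ((n+1)(n+2)) * a_n.

Check with a_0 = 1, a_1 = 0 (apply the recurrence for n = 0, 1, 2, 3): a_0 = 1, a_1 = 0, a_2 = -1/2, a_3 = 0, a_4 = 3/8, a_5 = 0.

a_(n+2) = (-4n - 1) / ((n+1)(n+2)) * a_n; check: a_0 = 1, a_1 = 0, a_2 = -1/2, a_3 = 0, a_4 = 3/8, a_5 = 0


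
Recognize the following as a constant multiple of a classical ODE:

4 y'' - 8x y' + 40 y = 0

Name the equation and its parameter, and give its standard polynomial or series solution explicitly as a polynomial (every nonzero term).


All three coefficients share the factor 4; dividing through by 4 gives  y'' - 2x y' + 10 y = 0.
This matches the Hermite equation y'' - 2x y' + 2n y = 0 with 2n = 10, so n = 5; the polynomial solution is H_5(x).
With y = sum_k a_k x^k, matching x^k gives (k+2)(k+1) a_{k+2} = 2(k - n) a_k = 2(k - 5) a_k. The right side vanishes at k = 5, so the series with the parity of 5 terminates at degree 5.
Standard normalization: leading coefficient of H_n is 2^n, so a_5 = 2^5 = 32. Work downward with a_k = (k+1)(k+2) a_{k+2} / (2(k - n)):
  a_3 = (4)(5)(32) / (2(3 - 5)) = 640/(-4) = -160
  a_1 = (2)(3)(-160) / (2(1 - 5)) = -960/(-8) = 120
Hence H_5(x) = 32 x^5 - 160 x^3 + 120 x.

H_5(x); series = 32 x^5 - 160 x^3 + 120 x


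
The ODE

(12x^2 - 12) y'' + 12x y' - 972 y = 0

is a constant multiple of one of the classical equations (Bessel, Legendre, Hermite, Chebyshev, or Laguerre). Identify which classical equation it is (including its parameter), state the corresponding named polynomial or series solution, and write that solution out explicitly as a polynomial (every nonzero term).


All three coefficients share the factor -12; dividing through by -12 gives  (1 - x^2) y'' - x y' + 81 y = 0.
This matches the Chebyshev equation (1 - x^2) y'' - x y' + n^2 y = 0 (note the -x y' term, not -2x y') with n^2 = 81, so n = 9; the polynomial solution is T_9(x).
With y = sum_k a_k x^k, matching x^k gives (k+2)(k+1) a_{k+2} = (k^2 - n^2) a_k = (k - 9)(k + 9) a_k. The right side vanishes at k = 9, so the series with the parity of 9 terminates at degree 9.
Standard normalization: leading coefficient of T_n is 2^(n-1), so a_9 = 2^8 = 256. Work downward with a_k = (k+1)(k+2) a_{k+2} / ((k - 9)(k + 9)):
  a_7 = (8)(9)(256) / ((7 - 9)(7 + 9)) = 18432/(-32) = -576
  a_5 = (6)(7)(-576) / ((5 - 9)(5 + 9)) = -24192/(-56) = 432
  a_3 = (4)(5)(432) / ((3 - 9)(3 + 9)) = 8640/(-72) = -120
  a_1 = (2)(3)(-120) / ((1 - 9)(1 + 9)) = -720/(-80) = 9
Hence T_9(x) = 256 x^9 - 576 x^7 + 432 x^5 - 120 x^3 + 9 x.

T_9(x); series = 256 x^9 - 576 x^7 + 432 x^5 - 120 x^3 + 9 x


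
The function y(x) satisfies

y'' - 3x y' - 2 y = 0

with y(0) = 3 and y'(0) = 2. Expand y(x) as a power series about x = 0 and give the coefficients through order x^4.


Ansatz: y(x) = sum_{n>=0} a_n x^n, so y'(x) = sum_{n>=1} n a_n x^(n-1) and y''(x) = sum_{n>=2} n(n-1) a_n x^(n-2).
Substitute into P(x) y'' + Q(x) y' + R(x) y = 0 with P(x) = 1, Q(x) = -3x, R(x) = -2, and match powers of x.
Initial conditions: a_0 = 3, a_1 = 2.
Setting the coefficient of each power of x to zero and solving order by order (substituting the coefficients already found):
  x^0: 2 a_2 - 2 a_0 = 0  ->  2 a_2 = 2 a_0 = 6  ->  a_2 = 3
  x^1: 6 a_3 - 5 a_1 = 0  ->  6 a_3 = 5 a_1 = 10  ->  a_3 = 5/3
  x^2: 12 a_4 - 8 a_2 = 0  ->  12 a_4 = 8 a_2 = 24  ->  a_4 = 2
Truncated series: y(x) = 3 + 2 x + 3 x^2 + (5/3) x^3 + 2 x^4 + O(x^5).

a_0 = 3; a_1 = 2; a_2 = 3; a_3 = 5/3; a_4 = 2


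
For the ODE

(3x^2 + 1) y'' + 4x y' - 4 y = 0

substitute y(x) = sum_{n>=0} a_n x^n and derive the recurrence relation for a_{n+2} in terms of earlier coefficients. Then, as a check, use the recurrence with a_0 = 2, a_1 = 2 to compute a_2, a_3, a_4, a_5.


Substitute y = sum_n a_n x^n.
(1 + 3 x^2) y'' contributes (n+2)(n+1) a_{n+2} + 3 n(n-1) a_n at x^n.
4 x y'(x) contributes 4 n a_n at x^n.
-4 y(x) contributes -4 a_n at x^n.
Matching x^n: (n+2)(n+1) a_{n+2} + (3 n(n-1) + 4 n - 4) a_n = 0.
Thus a_{n+2} = (-3 n(n-1) - 4 n + 4) / ((n+1)(n+2)) * a_n.

Check with a_0 = 2, a_1 = 2 (apply the recurrence for n = 0, 1, 2, 3): a_0 = 2, a_1 = 2, a_2 = 4, a_3 = 0, a_4 = -10/3, a_5 = 0.

a_(n+2) = (-3 n(n-1) - 4 n + 4) / ((n+1)(n+2)) * a_n; check: a_0 = 2, a_1 = 2, a_2 = 4, a_3 = 0, a_4 = -10/3, a_5 = 0


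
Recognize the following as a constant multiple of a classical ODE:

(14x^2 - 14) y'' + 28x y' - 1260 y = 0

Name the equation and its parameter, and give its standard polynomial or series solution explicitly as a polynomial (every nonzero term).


All three coefficients share the factor -14; dividing through by -14 gives  (1 - x^2) y'' - 2x y' + 90 y = 0.
This matches the Legendre equation (1 - x^2) y'' - 2x y' + n(n+1) y = 0 (note the -2x y' term) with n(n+1) = 90, so n = 9; the polynomial solution is P_9(x).
With y = sum_k a_k x^k, matching x^k gives (k+2)(k+1) a_{k+2} = [k(k+1) - n(n+1)] a_k = (k - 9)(k + 10) a_k. The right side vanishes at k = 9, so the series with the parity of 9 terminates at degree 9.
Standard normalization (P_n(1) = 1): leading coefficient (2n)!/(2^n (n!)^2) = 6402373705728000/(512*131681894400) = 12155/128, so a_9 = 12155/128. Work downward with a_k = (k+1)(k+2) a_{k+2} / ((k - 9)(k + 10)):
  a_7 = (8)(9)(12155/128) / ((7 - 9)(7 + 10)) = (109395/16)/(-34) = -6435/32
  a_5 = (6)(7)(-6435/32) / ((5 - 9)(5 + 10)) = (-135135/16)/(-60) = 9009/64
  a_3 = (4)(5)(9009/64) / ((3 - 9)(3 + 10)) = (45045/16)/(-78) = -1155/32
  a_1 = (2)(3)(-1155/32) / ((1 - 9)(1 + 10)) = (-3465/16)/(-88) = 315/128
Hence P_9(x) = 12155 x^9/128 - 6435 x^7/32 + 9009 x^5/64 - 1155 x^3/32 + 315 x/128.

P_9(x); series = 12155 x^9/128 - 6435 x^7/32 + 9009 x^5/64 - 1155 x^3/32 + 315 x/128


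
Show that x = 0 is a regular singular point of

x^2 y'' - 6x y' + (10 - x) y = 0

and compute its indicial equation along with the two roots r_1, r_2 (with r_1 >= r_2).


Divide by x^2 to reach normal form y'' + P_1(x) y' + P_2(x) y = 0 with P_1(x) = -6/x and P_2(x) = -1/x + 10/x^2.
x = 0 is a singular point because the y'-coefficient -6/x has a pole at x = 0 and the y-coefficient -1/x + 10/x^2 has a pole at x = 0.
It is a regular singular point because x P_1(x) = p(x) = -6 and x^2 P_2(x) = q(x) = 10 - x are polynomials, hence analytic at x = 0.
p(0) = -6,  q(0) = 10.
Indicial equation: r(r-1) + p(0) r + q(0) = 0, i.e. r^2 + (p(0) - 1) r + q(0) = 0, i.e. r^2 - 7 r + 10 = 0.
Discriminant: (-7)^2 - 4(10) = 9, so r = (7 ± 3)/2.
Solving: r_1 = 5, r_2 = 2.

indicial: r^2 - 7 r + 10 = 0; roots r_1 = 5, r_2 = 2


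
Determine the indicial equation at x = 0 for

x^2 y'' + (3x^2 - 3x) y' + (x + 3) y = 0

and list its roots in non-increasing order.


Divide by x^2 to reach normal form y'' + P_1(x) y' + P_2(x) y = 0 with P_1(x) = 3 - 3/x and P_2(x) = 1/x + 3/x^2.
x = 0 is a singular point because the y'-coefficient 3 - 3/x has a pole at x = 0 and the y-coefficient 1/x + 3/x^2 has a pole at x = 0.
It is a regular singular point because x P_1(x) = p(x) = 3x - 3 and x^2 P_2(x) = q(x) = x + 3 are polynomials, hence analytic at x = 0.
p(0) = -3,  q(0) = 3.
Indicial equation: r(r-1) + p(0) r + q(0) = 0, i.e. r^2 + (p(0) - 1) r + q(0) = 0, i.e. r^2 - 4 r + 3 = 0.
Discriminant: (-4)^2 - 4(3) = 4, so r = (4 ± 2)/2.
Solving: r_1 = 3, r_2 = 1.

indicial: r^2 - 4 r + 3 = 0; roots r_1 = 3, r_2 = 1
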